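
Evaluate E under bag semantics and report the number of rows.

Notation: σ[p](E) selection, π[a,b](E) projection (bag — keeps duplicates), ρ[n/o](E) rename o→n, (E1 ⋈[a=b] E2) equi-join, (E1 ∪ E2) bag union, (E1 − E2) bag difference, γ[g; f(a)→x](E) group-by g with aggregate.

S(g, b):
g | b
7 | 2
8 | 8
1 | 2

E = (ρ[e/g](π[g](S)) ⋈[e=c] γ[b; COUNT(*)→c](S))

Per-node cardinality:
  S → 3
  π[g](S) → 3
  ρ[e/g](π[g](S)) → 3
  S → 3
  γ[b; COUNT(*)→c](S) → 2
  (ρ[e/g](π[g](S)) ⋈[e=c] γ[b; COUNT(*)→c](S)) → 1

|E| = 1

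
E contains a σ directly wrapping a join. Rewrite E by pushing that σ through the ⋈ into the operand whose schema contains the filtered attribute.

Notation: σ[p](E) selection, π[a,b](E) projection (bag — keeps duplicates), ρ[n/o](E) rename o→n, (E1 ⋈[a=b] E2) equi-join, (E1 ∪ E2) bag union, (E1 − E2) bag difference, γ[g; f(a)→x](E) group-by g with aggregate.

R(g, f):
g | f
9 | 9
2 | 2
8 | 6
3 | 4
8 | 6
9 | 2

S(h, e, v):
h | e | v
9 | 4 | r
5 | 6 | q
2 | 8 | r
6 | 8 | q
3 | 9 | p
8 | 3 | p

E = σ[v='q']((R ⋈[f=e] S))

σ filters on v, owned by the right side.
E' = (R ⋈[f=e] σ[v='q'](S))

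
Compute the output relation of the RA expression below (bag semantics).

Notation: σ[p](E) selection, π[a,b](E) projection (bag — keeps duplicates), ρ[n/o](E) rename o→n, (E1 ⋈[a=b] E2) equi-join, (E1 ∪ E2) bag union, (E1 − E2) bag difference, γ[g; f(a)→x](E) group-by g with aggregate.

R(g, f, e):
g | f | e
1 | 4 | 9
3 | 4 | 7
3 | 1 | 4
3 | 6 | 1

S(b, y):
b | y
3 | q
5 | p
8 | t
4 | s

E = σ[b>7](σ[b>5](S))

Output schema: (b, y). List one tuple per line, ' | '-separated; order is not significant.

Subexpression sizes:
  S → 4
  σ[b>5](S) → 1
  σ[b>7](σ[b>5](S)) → 1

== RESULT ==
b | y
8 | t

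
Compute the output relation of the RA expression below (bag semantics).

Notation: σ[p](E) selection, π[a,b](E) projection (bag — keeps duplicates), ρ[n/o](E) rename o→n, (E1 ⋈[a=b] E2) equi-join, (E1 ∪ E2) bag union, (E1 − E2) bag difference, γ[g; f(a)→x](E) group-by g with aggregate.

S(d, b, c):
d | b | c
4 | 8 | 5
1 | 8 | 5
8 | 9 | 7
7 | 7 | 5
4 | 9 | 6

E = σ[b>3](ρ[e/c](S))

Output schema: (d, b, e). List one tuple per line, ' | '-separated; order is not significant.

Row counts bottom-up:
  S → 5
  ρ[e/c](S) → 5
  σ[b>3](ρ[e/c](S)) → 5

== RESULT ==
d | b | e
1 | 8 | 5
4 | 8 | 5
4 | 9 | 6
7 | 7 | 5
8 | 9 | 7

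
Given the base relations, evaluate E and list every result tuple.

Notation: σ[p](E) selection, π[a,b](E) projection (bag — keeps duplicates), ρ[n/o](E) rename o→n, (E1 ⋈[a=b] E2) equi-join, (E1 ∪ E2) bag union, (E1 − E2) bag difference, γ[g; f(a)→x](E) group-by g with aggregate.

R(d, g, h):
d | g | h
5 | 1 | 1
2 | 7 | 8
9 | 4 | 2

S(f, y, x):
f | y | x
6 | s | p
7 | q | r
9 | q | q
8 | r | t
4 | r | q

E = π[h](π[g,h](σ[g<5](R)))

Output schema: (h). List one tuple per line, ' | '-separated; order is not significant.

Stepwise |·|:
  R → 3
  σ[g<5](R) → 2
  π[g,h](σ[g<5](R)) → 2
  π[h](π[g,h](σ[g<5](R))) → 2

== RESULT ==
h
1
2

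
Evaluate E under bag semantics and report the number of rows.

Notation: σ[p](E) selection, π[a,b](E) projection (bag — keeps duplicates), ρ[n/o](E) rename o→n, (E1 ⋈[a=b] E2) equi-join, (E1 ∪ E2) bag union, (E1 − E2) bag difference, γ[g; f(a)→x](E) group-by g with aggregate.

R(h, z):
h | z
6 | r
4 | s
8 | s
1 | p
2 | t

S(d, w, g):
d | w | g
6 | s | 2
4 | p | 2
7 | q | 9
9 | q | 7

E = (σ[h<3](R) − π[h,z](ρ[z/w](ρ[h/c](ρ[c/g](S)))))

Subexpression sizes:
  R → 5
  σ[h<3](R) → 2
  S → 4
  ρ[c/g](S) → 4
  ρ[h/c](ρ[c/g](S)) → 4
  ρ[z/w](ρ[h/c](ρ[c/g](S))) → 4
  π[h,z](ρ[z/w](ρ[h/c](ρ[c/g](S)))) → 4
  (σ[h<3](R) − π[h,z](ρ[z/w](ρ[h/c](ρ[c/g](S))))) → 2

|E| = 2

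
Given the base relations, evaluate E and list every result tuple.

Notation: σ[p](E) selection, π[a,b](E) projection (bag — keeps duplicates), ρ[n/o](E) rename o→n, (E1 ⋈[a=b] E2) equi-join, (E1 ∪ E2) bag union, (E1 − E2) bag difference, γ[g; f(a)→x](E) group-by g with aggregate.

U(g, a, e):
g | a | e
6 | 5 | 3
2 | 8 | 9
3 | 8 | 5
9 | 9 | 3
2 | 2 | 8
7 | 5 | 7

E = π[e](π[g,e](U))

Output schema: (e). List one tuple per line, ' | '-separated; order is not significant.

Row counts bottom-up:
  U → 6
  π[g,e](U) → 6
  π[e](π[g,e](U)) → 6

== RESULT ==
e
3
3
5
7
8
9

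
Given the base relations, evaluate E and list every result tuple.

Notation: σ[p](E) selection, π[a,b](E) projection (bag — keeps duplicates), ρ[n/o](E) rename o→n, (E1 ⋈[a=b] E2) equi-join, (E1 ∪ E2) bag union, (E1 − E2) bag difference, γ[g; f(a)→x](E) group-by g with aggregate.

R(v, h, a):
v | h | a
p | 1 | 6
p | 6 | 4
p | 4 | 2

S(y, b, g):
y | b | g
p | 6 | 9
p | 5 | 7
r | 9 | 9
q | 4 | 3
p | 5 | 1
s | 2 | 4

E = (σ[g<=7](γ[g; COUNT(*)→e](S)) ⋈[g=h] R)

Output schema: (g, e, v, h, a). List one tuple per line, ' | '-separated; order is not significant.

Stepwise |·|:
  S → 6
  γ[g; COUNT(*)→e](S) → 5
  σ[g<=7](γ[g; COUNT(*)→e](S)) → 4
  R → 3
  (σ[g<=7](γ[g; COUNT(*)→e](S)) ⋈[g=h] R) → 2

== RESULT ==
g | e | v | h | a
1 | 1 | p | 1 | 6
4 | 1 | p | 4 | 2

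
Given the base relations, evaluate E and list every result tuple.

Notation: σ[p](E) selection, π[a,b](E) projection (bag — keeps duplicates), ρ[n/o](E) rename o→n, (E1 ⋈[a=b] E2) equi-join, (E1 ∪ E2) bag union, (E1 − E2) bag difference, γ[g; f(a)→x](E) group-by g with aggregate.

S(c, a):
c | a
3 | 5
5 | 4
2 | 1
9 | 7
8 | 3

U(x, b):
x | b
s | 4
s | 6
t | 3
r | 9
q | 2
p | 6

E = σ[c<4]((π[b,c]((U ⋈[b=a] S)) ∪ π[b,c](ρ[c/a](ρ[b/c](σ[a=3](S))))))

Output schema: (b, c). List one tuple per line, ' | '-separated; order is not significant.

Stepwise |·|:
  U → 6
  S → 5
  (U ⋈[b=a] S) → 2
  π[b,c]((U ⋈[b=a] S)) → 2
  S → 5
  σ[a=3](S) → 1
  ρ[b/c](σ[a=3](S)) → 1
  ρ[c/a](ρ[b/c](σ[a=3](S))) → 1
  π[b,c](ρ[c/a](ρ[b/c](σ[a=3](S)))) → 1
  (π[b,c]((U ⋈[b=a] S)) ∪ π[b,c](ρ[c/a](ρ[b/c](σ[a=3](S))))) → 3
  σ[c<4]((π[b,c]((U ⋈[b=a] S)) ∪ π[b,c](ρ[c/a](ρ[b/c](σ[a=3](S)))))) → 1

== RESULT ==
b | c
8 | 3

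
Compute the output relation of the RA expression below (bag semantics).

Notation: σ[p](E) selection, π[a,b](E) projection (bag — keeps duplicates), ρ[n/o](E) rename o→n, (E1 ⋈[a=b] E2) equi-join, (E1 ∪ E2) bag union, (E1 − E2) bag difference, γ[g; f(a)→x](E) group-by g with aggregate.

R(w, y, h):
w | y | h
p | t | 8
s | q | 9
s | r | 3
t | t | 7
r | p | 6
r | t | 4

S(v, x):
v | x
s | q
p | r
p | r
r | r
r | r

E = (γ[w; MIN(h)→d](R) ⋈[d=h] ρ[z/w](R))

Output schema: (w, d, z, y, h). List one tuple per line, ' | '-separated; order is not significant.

Stepwise |·|:
  R → 6
  γ[w; MIN(h)→d](R) → 4
  R → 6
  ρ[z/w](R) → 6
  (γ[w; MIN(h)→d](R) ⋈[d=h] ρ[z/w](R)) → 4

== RESULT ==
w | d | z | y | h
p | 8 | p | t | 8
r | 4 | r | t | 4
s | 3 | s | r | 3
t | 7 | t | t | 7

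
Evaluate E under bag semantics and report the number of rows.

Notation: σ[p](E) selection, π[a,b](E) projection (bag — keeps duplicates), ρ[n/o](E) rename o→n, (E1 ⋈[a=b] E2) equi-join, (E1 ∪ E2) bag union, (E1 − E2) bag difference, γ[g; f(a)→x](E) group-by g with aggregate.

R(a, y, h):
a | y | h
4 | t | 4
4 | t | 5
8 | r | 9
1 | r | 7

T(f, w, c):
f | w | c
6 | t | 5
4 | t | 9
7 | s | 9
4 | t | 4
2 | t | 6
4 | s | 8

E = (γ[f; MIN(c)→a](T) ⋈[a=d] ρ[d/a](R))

Row counts bottom-up:
  T → 6
  γ[f; MIN(c)→a](T) → 4
  R → 4
  ρ[d/a](R) → 4
  (γ[f; MIN(c)→a](T) ⋈[a=d] ρ[d/a](R)) → 2

|E| = 2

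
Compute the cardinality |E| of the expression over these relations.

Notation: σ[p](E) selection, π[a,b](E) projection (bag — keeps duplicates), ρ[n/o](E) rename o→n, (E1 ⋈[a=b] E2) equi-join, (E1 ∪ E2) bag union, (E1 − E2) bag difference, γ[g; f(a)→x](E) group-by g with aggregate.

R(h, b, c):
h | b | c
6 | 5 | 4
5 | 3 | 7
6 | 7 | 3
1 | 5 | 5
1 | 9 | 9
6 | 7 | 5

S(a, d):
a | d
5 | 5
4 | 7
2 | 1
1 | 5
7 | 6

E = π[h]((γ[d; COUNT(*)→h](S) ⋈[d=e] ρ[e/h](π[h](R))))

Row counts bottom-up:
  S → 5
  γ[d; COUNT(*)→h](S) → 4
  R → 6
  π[h](R) → 6
  ρ[e/h](π[h](R)) → 6
  (γ[d; COUNT(*)→h](S) ⋈[d=e] ρ[e/h](π[h](R))) → 6
  π[h]((γ[d; COUNT(*)→h](S) ⋈[d=e] ρ[e/h](π[h](R)))) → 6

|E| = 6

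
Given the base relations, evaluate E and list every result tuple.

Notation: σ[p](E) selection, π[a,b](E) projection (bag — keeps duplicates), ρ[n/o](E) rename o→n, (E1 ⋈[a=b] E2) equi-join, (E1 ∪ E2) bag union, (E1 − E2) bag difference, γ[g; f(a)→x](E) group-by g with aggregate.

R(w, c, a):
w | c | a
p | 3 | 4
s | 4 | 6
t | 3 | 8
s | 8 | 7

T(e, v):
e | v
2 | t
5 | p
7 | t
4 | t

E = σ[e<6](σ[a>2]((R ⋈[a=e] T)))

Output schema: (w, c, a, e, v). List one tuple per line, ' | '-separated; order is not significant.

Stepwise |·|:
  R → 4
  T → 4
  (R ⋈[a=e] T) → 2
  σ[a>2]((R ⋈[a=e] T)) → 2
  σ[e<6](σ[a>2]((R ⋈[a=e] T))) → 1

== RESULT ==
w | c | a | e | v
p | 3 | 4 | 4 | t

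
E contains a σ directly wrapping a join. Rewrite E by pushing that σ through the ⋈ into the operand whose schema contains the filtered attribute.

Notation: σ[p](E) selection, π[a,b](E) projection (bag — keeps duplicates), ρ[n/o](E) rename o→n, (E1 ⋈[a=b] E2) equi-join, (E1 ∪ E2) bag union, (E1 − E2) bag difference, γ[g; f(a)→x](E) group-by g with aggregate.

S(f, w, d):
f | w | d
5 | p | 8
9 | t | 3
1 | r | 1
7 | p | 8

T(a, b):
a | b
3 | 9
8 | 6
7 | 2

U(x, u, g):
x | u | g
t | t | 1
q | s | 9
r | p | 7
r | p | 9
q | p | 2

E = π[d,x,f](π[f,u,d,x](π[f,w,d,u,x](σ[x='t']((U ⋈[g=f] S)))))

σ filters on x, owned by the left side.
E' = π[d,x,f](π[f,u,d,x](π[f,w,d,u,x]((σ[x='t'](U) ⋈[g=f] S))))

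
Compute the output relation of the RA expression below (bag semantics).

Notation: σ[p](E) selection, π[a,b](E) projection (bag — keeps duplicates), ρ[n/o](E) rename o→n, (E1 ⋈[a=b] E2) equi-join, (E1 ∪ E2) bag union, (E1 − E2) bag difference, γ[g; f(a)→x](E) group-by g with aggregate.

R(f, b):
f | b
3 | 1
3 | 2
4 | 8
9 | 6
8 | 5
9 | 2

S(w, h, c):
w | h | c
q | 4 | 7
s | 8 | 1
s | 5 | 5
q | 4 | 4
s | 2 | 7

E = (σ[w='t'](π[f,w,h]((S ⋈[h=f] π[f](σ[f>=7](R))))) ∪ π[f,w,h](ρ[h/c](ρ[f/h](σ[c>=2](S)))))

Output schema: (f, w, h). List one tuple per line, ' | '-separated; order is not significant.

Row counts bottom-up:
  S → 5
  R → 6
  σ[f>=7](R) → 3
  π[f](σ[f>=7](R)) → 3
  (S ⋈[h=f] π[f](σ[f>=7](R))) → 1
  π[f,w,h]((S ⋈[h=f] π[f](σ[f>=7](R)))) → 1
  σ[w='t'](π[f,w,h]((S ⋈[h=f] π[f](σ[f>=7](R))))) → 0
  S → 5
  σ[c>=2](S) → 4
  ρ[f/h](σ[c>=2](S)) → 4
  ρ[h/c](ρ[f/h](σ[c>=2](S))) → 4
  π[f,w,h](ρ[h/c](ρ[f/h](σ[c>=2](S)))) → 4
  (σ[w='t'](π[f,w,h]((S ⋈[h=f] π[f](σ[f>=7](R))))) ∪ π[f,w,h](ρ[h/c](ρ[f/h](σ[c>=2](S))))) → 4

== RESULT ==
f | w | h
2 | s | 7
4 | q | 4
4 | q | 7
5 | s | 5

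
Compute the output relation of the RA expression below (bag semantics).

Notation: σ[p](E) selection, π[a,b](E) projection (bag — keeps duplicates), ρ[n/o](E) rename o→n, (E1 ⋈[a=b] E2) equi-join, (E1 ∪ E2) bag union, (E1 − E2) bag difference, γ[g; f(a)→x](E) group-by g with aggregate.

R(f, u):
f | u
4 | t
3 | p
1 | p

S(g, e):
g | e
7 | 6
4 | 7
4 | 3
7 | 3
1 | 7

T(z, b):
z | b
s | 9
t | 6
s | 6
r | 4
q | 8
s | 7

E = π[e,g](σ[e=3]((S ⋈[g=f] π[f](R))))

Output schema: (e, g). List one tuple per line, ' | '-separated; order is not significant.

Stepwise |·|:
  S → 5
  R → 3
  π[f](R) → 3
  (S ⋈[g=f] π[f](R)) → 3
  σ[e=3]((S ⋈[g=f] π[f](R))) → 1
  π[e,g](σ[e=3]((S ⋈[g=f] π[f](R)))) → 1

== RESULT ==
e | g
3 | 4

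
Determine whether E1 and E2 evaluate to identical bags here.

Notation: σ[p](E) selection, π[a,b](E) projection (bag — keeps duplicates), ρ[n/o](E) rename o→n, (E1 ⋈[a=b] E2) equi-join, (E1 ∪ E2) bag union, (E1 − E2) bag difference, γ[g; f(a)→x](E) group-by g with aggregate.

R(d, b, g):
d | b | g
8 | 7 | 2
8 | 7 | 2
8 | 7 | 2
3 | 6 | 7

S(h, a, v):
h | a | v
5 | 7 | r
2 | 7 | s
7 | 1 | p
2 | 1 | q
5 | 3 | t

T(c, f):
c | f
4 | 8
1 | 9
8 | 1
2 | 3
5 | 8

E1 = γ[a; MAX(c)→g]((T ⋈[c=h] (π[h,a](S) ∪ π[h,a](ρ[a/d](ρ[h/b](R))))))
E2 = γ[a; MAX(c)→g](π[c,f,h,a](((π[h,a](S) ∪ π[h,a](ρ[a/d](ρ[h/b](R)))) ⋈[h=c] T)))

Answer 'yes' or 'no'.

E1 per-node cardinality:
  T → 5
  S → 5
  π[h,a](S) → 5
  R → 4
  ρ[h/b](R) → 4
  ρ[a/d](ρ[h/b](R)) → 4
  π[h,a](ρ[a/d](ρ[h/b](R))) → 4
  (π[h,a](S) ∪ π[h,a](ρ[a/d](ρ[h/b](R)))) → 9
  (T ⋈[c=h] (π[h,a](S) ∪ π[h,a](ρ[a/d](ρ[h/b](R))))) → 4
  γ[a; MAX(c)→g]((T ⋈[c=h] (π[h,a](S) ∪ π[h,a](ρ[a/d](ρ[h/b](R)))))) → 3
E2 per-node cardinality:
  S → 5
  π[h,a](S) → 5
  R → 4
  ρ[h/b](R) → 4
  ρ[a/d](ρ[h/b](R)) → 4
  π[h,a](ρ[a/d](ρ[h/b](R))) → 4
  (π[h,a](S) ∪ π[h,a](ρ[a/d](ρ[h/b](R)))) → 9
  T → 5
  ((π[h,a](S) ∪ π[h,a](ρ[a/d](ρ[h/b](R)))) ⋈[h=c] T) → 4
  π[c,f,h,a](((π[h,a](S) ∪ π[h,a](ρ[a/d](ρ[h/b](R)))) ⋈[h=c] T)) → 4
  γ[a; MAX(c)→g](π[c,f,h,a](((π[h,a](S) ∪ π[h,a](ρ[a/d](ρ[h/b](R)))) ⋈[h=c] T))) → 3

E1 and E2 produce the same multiset:
a | g
1 | 2
3 | 5
7 | 5

yes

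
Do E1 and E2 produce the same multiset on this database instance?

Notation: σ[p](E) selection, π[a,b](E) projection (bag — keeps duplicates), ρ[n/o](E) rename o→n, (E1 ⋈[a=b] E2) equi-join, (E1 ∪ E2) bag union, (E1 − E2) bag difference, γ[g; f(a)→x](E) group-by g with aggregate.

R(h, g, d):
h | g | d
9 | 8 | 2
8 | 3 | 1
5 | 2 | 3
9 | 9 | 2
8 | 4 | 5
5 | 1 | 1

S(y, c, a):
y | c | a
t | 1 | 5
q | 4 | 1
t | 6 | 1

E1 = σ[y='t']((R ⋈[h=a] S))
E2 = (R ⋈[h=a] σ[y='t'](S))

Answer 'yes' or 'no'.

E1 stepwise |·|:
  R → 6
  S → 3
  (R ⋈[h=a] S) → 2
  σ[y='t']((R ⋈[h=a] S)) → 2
E2 stepwise |·|:
  R → 6
  S → 3
  σ[y='t'](S) → 2
  (R ⋈[h=a] σ[y='t'](S)) → 2

E1 and E2 produce the same multiset:
h | g | d | y | c | a
5 | 1 | 1 | t | 1 | 5
5 | 2 | 3 | t | 1 | 5

yes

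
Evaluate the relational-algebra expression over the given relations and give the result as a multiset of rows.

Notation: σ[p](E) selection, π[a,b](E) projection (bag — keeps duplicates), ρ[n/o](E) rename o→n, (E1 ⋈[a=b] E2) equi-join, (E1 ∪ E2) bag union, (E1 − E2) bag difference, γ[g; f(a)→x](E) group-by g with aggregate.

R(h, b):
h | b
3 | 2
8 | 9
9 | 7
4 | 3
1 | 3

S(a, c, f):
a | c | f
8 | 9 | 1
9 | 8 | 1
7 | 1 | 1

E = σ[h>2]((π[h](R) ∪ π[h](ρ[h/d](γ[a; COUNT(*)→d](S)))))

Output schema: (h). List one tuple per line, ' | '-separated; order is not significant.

Per-node cardinality:
  R → 5
  π[h](R) → 5
  S → 3
  γ[a; COUNT(*)→d](S) → 3
  ρ[h/d](γ[a; COUNT(*)→d](S)) → 3
  π[h](ρ[h/d](γ[a; COUNT(*)→d](S))) → 3
  (π[h](R) ∪ π[h](ρ[h/d](γ[a; COUNT(*)→d](S)))) → 8
  σ[h>2]((π[h](R) ∪ π[h](ρ[h/d](γ[a; COUNT(*)→d](S))))) → 4

== RESULT ==
h
3
4
8
9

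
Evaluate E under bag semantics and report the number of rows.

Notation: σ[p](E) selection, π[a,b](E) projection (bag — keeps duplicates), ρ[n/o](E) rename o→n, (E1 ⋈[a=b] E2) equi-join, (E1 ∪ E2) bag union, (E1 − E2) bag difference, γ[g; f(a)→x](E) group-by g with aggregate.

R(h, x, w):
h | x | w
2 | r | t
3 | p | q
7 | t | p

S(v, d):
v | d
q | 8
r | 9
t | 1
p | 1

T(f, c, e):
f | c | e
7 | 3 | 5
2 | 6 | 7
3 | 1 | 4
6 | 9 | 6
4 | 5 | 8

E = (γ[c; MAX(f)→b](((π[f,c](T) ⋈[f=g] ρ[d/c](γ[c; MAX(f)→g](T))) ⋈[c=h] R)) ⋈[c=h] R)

Stepwise |·|:
  T → 5
  π[f,c](T) → 5
  T → 5
  γ[c; MAX(f)→g](T) → 5
  ρ[d/c](γ[c; MAX(f)→g](T)) → 5
  (π[f,c](T) ⋈[f=g] ρ[d/c](γ[c; MAX(f)→g](T))) → 5
  R → 3
  ((π[f,c](T) ⋈[f=g] ρ[d/c](γ[c; MAX(f)→g](T))) ⋈[c=h] R) → 1
  γ[c; MAX(f)→b](((π[f,c](T) ⋈[f=g] ρ[d/c](γ[c; MAX(f)→g](T))) ⋈[c=h] R)) → 1
  R → 3
  (γ[c; MAX(f)→b](((π[f,c](T) ⋈[f=g] ρ[d/c](γ[c; MAX(f)→g](T))) ⋈[c=h] R)) ⋈[c=h] R) → 1

|E| = 1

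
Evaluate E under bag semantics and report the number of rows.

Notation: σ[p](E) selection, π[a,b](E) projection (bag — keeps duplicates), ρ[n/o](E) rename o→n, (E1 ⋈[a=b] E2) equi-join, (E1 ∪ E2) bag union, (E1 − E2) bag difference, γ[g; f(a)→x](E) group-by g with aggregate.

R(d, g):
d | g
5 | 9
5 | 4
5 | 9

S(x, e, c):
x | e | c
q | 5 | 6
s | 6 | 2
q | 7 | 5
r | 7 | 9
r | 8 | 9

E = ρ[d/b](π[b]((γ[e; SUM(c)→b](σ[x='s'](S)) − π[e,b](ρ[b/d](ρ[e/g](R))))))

Stepwise |·|:
  S → 5
  σ[x='s'](S) → 1
  γ[e; SUM(c)→b](σ[x='s'](S)) → 1
  R → 3
  ρ[e/g](R) → 3
  ρ[b/d](ρ[e/g](R)) → 3
  π[e,b](ρ[b/d](ρ[e/g](R))) → 3
  (γ[e; SUM(c)→b](σ[x='s'](S)) − π[e,b](ρ[b/d](ρ[e/g](R)))) → 1
  π[b]((γ[e; SUM(c)→b](σ[x='s'](S)) − π[e,b](ρ[b/d](ρ[e/g](R))))) → 1
  ρ[d/b](π[b]((γ[e; SUM(c)→b](σ[x='s'](S)) − π[e,b](ρ[b/d](ρ[e/g](R)))))) → 1

|E| = 1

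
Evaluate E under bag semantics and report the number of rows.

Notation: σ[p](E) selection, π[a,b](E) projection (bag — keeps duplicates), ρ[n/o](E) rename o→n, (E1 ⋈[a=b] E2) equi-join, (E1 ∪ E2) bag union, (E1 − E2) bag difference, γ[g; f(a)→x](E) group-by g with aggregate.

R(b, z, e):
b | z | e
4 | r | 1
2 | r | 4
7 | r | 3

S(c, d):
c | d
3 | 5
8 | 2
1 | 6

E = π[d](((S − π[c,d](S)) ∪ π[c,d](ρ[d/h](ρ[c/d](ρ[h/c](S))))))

Per-node cardinality:
  S → 3
  S → 3
  π[c,d](S) → 3
  (S − π[c,d](S)) → 0
  S → 3
  ρ[h/c](S) → 3
  ρ[c/d](ρ[h/c](S)) → 3
  ρ[d/h](ρ[c/d](ρ[h/c](S))) → 3
  π[c,d](ρ[d/h](ρ[c/d](ρ[h/c](S)))) → 3
  ((S − π[c,d](S)) ∪ π[c,d](ρ[d/h](ρ[c/d](ρ[h/c](S))))) → 3
  π[d](((S − π[c,d](S)) ∪ π[c,d](ρ[d/h](ρ[c/d](ρ[h/c](S)))))) → 3

|E| = 3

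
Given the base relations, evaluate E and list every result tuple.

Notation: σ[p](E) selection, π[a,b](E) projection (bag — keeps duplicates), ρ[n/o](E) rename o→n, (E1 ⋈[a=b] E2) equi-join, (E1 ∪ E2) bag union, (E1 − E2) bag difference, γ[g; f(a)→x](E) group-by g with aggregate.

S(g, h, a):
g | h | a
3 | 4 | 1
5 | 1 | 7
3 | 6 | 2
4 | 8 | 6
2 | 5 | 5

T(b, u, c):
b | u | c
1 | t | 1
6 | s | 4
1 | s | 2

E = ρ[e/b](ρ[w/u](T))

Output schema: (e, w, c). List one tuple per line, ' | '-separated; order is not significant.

Row counts bottom-up:
  T → 3
  ρ[w/u](T) → 3
  ρ[e/b](ρ[w/u](T)) → 3

== RESULT ==
e | w | c
1 | s | 2
1 | t | 1
6 | s | 4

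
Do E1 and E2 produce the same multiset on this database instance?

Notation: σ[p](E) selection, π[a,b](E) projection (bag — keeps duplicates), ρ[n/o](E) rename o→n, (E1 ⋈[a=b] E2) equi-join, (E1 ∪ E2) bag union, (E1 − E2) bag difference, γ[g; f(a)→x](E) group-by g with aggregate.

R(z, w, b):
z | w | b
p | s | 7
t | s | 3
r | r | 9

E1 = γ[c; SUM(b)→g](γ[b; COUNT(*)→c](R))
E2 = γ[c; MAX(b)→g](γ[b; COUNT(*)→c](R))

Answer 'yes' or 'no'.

E1 per-node cardinality:
  R → 3
  γ[b; COUNT(*)→c](R) → 3
  γ[c; SUM(b)→g](γ[b; COUNT(*)→c](R)) → 1
E2 per-node cardinality:
  R → 3
  γ[b; COUNT(*)→c](R) → 3
  γ[c; MAX(b)→g](γ[b; COUNT(*)→c](R)) → 1

E1 result:
c | g
1 | 19
E2 result:
c | g
1 | 9
Witness: (1, 19) appears 1× in E1 but 0× in E2.

no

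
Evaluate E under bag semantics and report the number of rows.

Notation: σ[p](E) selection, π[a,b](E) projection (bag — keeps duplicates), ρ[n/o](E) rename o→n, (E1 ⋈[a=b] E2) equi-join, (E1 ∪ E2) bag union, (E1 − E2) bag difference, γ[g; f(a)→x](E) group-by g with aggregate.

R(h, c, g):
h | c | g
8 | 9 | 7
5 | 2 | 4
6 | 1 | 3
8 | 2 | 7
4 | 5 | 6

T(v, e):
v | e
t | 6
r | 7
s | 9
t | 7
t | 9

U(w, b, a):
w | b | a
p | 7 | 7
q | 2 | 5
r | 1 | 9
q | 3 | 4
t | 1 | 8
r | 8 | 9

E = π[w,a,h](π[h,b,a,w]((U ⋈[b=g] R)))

Subexpression sizes:
  U → 6
  R → 5
  (U ⋈[b=g] R) → 3
  π[h,b,a,w]((U ⋈[b=g] R)) → 3
  π[w,a,h](π[h,b,a,w]((U ⋈[b=g] R))) → 3

|E| = 3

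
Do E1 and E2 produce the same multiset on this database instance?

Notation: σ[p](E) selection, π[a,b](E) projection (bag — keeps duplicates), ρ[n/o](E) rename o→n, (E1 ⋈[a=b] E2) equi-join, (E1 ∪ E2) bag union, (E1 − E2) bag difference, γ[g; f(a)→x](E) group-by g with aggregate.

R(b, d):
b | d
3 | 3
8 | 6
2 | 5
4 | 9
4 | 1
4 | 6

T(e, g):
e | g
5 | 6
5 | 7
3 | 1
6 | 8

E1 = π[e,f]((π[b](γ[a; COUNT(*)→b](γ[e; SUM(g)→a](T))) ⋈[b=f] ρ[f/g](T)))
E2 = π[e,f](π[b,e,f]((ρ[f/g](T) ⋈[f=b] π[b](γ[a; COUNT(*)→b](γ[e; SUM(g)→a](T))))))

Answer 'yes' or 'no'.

E1 row counts bottom-up:
  T → 4
  γ[e; SUM(g)→a](T) → 3
  γ[a; COUNT(*)→b](γ[e; SUM(g)→a](T)) → 3
  π[b](γ[a; COUNT(*)→b](γ[e; SUM(g)→a](T))) → 3
  T → 4
  ρ[f/g](T) → 4
  (π[b](γ[a; COUNT(*)→b](γ[e; SUM(g)→a](T))) ⋈[b=f] ρ[f/g](T)) → 3
  π[e,f]((π[b](γ[a; COUNT(*)→b](γ[e; SUM(g)→a](T))) ⋈[b=f] ρ[f/g](T))) → 3
E2 row counts bottom-up:
  T → 4
  ρ[f/g](T) → 4
  T → 4
  γ[e; SUM(g)→a](T) → 3
  γ[a; COUNT(*)→b](γ[e; SUM(g)→a](T)) → 3
  π[b](γ[a; COUNT(*)→b](γ[e; SUM(g)→a](T))) → 3
  (ρ[f/g](T) ⋈[f=b] π[b](γ[a; COUNT(*)→b](γ[e; SUM(g)→a](T)))) → 3
  π[b,e,f]((ρ[f/g](T) ⋈[f=b] π[b](γ[a; COUNT(*)→b](γ[e; SUM(g)→a](T))))) → 3
  π[e,f](π[b,e,f]((ρ[f/g](T) ⋈[f=b] π[b](γ[a; COUNT(*)→b](γ[e; SUM(g)→a](T)))))) → 3

E1 and E2 produce the same multiset:
e | f
3 | 1
3 | 1
3 | 1

yes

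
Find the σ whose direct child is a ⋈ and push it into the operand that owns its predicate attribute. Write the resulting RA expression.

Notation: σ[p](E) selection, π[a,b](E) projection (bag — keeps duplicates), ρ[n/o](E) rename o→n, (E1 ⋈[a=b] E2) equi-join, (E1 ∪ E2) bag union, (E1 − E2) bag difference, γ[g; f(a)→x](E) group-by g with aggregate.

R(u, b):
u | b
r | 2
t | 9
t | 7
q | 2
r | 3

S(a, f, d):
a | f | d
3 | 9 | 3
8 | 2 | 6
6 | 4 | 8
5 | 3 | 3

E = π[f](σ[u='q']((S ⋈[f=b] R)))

σ filters on u, owned by the right side.
E' = π[f]((S ⋈[f=b] σ[u='q'](R)))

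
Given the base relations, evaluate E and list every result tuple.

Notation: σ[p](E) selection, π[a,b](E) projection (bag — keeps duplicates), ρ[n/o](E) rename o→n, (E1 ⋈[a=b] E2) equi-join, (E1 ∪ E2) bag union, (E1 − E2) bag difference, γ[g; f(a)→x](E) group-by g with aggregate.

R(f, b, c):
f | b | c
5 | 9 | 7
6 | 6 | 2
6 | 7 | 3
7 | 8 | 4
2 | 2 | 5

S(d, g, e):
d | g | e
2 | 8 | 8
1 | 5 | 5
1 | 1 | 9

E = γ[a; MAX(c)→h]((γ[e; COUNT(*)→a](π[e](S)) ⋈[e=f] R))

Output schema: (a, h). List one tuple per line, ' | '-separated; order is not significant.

Per-node cardinality:
  S → 3
  π[e](S) → 3
  γ[e; COUNT(*)→a](π[e](S)) → 3
  R → 5
  (γ[e; COUNT(*)→a](π[e](S)) ⋈[e=f] R) → 1
  γ[a; MAX(c)→h]((γ[e; COUNT(*)→a](π[e](S)) ⋈[e=f] R)) → 1

== RESULT ==
a | h
1 | 7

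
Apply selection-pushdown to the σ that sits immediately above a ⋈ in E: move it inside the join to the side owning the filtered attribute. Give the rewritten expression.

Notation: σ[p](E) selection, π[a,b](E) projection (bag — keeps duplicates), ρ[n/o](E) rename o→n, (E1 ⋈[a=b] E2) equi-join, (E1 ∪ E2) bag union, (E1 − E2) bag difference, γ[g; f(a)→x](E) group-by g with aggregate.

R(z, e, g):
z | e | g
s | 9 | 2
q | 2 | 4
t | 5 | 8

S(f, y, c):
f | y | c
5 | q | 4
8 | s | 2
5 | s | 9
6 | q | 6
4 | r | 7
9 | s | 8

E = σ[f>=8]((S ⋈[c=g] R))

σ filters on f, owned by the left side.
E' = (σ[f>=8](S) ⋈[c=g] R)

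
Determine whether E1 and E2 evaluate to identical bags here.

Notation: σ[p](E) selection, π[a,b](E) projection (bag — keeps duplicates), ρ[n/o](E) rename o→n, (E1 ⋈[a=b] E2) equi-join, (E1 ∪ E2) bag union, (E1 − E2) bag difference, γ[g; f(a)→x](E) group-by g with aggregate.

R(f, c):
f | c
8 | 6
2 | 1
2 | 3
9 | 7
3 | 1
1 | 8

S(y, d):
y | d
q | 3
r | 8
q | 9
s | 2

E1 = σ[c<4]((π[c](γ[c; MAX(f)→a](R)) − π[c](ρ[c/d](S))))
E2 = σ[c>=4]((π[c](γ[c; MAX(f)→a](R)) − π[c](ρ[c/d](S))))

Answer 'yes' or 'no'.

E1 stepwise |·|:
  R → 6
  γ[c; MAX(f)→a](R) → 5
  π[c](γ[c; MAX(f)→a](R)) → 5
  S → 4
  ρ[c/d](S) → 4
  π[c](ρ[c/d](S)) → 4
  (π[c](γ[c; MAX(f)→a](R)) − π[c](ρ[c/d](S))) → 3
  σ[c<4]((π[c](γ[c; MAX(f)→a](R)) − π[c](ρ[c/d](S)))) → 1
E2 stepwise |·|:
  R → 6
  γ[c; MAX(f)→a](R) → 5
  π[c](γ[c; MAX(f)→a](R)) → 5
  S → 4
  ρ[c/d](S) → 4
  π[c](ρ[c/d](S)) → 4
  (π[c](γ[c; MAX(f)→a](R)) − π[c](ρ[c/d](S))) → 3
  σ[c>=4]((π[c](γ[c; MAX(f)→a](R)) − π[c](ρ[c/d](S)))) → 2

E1 result:
c
1
E2 result:
c
6
7
Witness: (6,) appears 0× in E1 but 1× in E2.

no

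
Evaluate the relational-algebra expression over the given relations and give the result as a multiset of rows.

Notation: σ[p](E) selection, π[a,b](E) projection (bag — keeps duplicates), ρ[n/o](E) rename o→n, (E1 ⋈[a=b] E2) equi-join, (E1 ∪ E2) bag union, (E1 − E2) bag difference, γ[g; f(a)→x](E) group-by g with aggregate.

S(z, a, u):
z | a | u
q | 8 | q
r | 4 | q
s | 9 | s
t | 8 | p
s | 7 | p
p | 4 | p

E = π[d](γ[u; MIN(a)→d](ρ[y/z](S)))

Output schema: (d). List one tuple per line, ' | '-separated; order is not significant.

Row counts bottom-up:
  S → 6
  ρ[y/z](S) → 6
  γ[u; MIN(a)→d](ρ[y/z](S)) → 3
  π[d](γ[u; MIN(a)→d](ρ[y/z](S))) → 3

== RESULT ==
d
4
4
9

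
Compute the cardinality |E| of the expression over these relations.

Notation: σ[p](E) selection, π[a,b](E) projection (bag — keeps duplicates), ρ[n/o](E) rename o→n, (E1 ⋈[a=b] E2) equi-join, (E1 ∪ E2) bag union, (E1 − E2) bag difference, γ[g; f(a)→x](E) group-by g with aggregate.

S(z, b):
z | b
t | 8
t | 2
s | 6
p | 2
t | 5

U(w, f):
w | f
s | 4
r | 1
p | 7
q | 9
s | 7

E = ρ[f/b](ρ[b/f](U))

Row counts bottom-up:
  U → 5
  ρ[b/f](U) → 5
  ρ[f/b](ρ[b/f](U)) → 5

|E| = 5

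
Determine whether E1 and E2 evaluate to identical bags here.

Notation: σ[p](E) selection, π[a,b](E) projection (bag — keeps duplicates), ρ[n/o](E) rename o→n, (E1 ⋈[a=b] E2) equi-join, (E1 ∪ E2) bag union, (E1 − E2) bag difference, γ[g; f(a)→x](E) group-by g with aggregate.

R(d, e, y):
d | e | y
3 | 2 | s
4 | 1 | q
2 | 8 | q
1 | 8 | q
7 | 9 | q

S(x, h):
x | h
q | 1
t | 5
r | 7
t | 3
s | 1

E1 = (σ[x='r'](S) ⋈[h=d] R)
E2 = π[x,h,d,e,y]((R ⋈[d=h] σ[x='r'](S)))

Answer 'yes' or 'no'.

E1 per-node cardinality:
  S → 5
  σ[x='r'](S) → 1
  R → 5
  (σ[x='r'](S) ⋈[h=d] R) → 1
E2 per-node cardinality:
  R → 5
  S → 5
  σ[x='r'](S) → 1
  (R ⋈[d=h] σ[x='r'](S)) → 1
  π[x,h,d,e,y]((R ⋈[d=h] σ[x='r'](S))) → 1

E1 and E2 produce the same multiset:
x | h | d | e | y
r | 7 | 7 | 9 | q

yes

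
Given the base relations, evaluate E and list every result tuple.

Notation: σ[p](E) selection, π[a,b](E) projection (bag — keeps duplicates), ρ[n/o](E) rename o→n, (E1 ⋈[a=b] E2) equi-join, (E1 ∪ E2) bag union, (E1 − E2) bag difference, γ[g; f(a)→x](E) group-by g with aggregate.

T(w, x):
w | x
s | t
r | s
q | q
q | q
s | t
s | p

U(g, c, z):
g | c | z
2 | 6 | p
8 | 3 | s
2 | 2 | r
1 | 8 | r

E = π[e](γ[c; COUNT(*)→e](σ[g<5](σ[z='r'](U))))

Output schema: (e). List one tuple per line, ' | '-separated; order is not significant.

Per-node cardinality:
  U → 4
  σ[z='r'](U) → 2
  σ[g<5](σ[z='r'](U)) → 2
  γ[c; COUNT(*)→e](σ[g<5](σ[z='r'](U))) → 2
  π[e](γ[c; COUNT(*)→e](σ[g<5](σ[z='r'](U)))) → 2

== RESULT ==
e
1
1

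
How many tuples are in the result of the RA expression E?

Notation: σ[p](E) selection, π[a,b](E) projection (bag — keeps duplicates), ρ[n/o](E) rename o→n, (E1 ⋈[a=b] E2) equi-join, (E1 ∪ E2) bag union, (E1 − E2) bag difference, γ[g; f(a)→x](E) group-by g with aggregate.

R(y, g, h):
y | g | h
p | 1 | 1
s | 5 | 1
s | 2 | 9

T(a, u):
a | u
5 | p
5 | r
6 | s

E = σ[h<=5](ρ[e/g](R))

Per-node cardinality:
  R → 3
  ρ[e/g](R) → 3
  σ[h<=5](ρ[e/g](R)) → 2

|E| = 2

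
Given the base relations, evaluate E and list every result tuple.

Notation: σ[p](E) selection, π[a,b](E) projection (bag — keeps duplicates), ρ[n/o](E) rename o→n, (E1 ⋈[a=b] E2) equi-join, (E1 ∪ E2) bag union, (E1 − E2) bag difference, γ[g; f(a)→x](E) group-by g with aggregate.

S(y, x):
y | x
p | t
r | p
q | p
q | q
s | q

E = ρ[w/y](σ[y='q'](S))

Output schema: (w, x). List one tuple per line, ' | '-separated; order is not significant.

Row counts bottom-up:
  S → 5
  σ[y='q'](S) → 2
  ρ[w/y](σ[y='q'](S)) → 2

== RESULT ==
w | x
q | p
q | q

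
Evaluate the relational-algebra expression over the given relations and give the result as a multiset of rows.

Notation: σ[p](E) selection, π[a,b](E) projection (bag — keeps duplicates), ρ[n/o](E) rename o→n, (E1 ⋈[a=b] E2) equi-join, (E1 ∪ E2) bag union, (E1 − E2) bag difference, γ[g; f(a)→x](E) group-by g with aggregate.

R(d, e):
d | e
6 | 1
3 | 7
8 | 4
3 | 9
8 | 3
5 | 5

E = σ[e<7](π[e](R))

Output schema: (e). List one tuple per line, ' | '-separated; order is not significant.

Subexpression sizes:
  R → 6
  π[e](R) → 6
  σ[e<7](π[e](R)) → 4

== RESULT ==
e
1
3
4
5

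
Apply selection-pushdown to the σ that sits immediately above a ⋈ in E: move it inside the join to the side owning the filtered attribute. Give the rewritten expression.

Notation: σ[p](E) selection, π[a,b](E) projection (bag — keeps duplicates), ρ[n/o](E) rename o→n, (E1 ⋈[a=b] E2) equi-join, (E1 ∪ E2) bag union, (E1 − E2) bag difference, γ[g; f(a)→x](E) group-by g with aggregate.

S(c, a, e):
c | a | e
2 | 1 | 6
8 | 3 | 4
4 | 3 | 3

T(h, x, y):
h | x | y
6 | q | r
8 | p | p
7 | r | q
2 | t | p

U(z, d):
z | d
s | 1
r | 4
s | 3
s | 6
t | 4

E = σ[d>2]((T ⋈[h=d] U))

σ filters on d, owned by the right side.
E' = (T ⋈[h=d] σ[d>2](U))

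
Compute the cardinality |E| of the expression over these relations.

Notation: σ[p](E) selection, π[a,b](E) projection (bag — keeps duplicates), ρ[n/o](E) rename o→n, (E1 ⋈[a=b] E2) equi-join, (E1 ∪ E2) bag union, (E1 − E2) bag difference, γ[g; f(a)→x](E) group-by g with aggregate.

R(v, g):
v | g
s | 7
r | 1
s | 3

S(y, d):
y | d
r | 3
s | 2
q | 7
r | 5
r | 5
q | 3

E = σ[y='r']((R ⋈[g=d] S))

Row counts bottom-up:
  R → 3
  S → 6
  (R ⋈[g=d] S) → 3
  σ[y='r']((R ⋈[g=d] S)) → 1

|E| = 1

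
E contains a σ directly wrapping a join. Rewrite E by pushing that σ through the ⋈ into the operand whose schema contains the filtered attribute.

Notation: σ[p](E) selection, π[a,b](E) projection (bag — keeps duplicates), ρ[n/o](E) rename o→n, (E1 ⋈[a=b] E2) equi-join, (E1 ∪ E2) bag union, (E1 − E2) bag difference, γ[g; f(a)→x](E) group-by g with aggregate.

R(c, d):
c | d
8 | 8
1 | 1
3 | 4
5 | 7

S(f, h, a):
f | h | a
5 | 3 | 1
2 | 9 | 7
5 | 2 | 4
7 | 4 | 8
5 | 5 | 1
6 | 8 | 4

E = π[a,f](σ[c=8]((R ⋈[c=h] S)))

σ filters on c, owned by the left side.
E' = π[a,f]((σ[c=8](R) ⋈[c=h] S))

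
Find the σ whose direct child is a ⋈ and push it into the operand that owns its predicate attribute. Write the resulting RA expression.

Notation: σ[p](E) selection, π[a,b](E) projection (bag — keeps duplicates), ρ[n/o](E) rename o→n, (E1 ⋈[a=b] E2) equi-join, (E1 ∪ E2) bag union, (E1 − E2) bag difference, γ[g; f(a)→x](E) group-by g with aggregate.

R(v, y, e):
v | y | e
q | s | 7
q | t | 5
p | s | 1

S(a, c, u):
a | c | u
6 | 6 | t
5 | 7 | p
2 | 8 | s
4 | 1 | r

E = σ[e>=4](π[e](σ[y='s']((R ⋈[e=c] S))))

σ filters on y, owned by the left side.
E' = σ[e>=4](π[e]((σ[y='s'](R) ⋈[e=c] S)))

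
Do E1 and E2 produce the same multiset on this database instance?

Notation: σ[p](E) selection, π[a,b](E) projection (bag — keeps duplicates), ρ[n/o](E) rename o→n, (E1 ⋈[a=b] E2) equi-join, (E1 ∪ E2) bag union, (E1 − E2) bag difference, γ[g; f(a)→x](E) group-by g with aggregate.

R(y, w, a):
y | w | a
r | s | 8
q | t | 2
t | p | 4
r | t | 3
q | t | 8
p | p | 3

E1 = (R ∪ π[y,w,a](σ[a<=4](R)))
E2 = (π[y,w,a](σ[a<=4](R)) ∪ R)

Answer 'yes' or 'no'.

E1 subexpression sizes:
  R → 6
  R → 6
  σ[a<=4](R) → 4
  π[y,w,a](σ[a<=4](R)) → 4
  (R ∪ π[y,w,a](σ[a<=4](R))) → 10
E2 subexpression sizes:
  R → 6
  σ[a<=4](R) → 4
  π[y,w,a](σ[a<=4](R)) → 4
  R → 6
  (π[y,w,a](σ[a<=4](R)) ∪ R) → 10

E1 and E2 produce the same multiset:
y | w | a
p | p | 3
p | p | 3
q | t | 2
q | t | 2
q | t | 8
r | s | 8
r | t | 3
r | t | 3
t | p | 4
t | p | 4

yes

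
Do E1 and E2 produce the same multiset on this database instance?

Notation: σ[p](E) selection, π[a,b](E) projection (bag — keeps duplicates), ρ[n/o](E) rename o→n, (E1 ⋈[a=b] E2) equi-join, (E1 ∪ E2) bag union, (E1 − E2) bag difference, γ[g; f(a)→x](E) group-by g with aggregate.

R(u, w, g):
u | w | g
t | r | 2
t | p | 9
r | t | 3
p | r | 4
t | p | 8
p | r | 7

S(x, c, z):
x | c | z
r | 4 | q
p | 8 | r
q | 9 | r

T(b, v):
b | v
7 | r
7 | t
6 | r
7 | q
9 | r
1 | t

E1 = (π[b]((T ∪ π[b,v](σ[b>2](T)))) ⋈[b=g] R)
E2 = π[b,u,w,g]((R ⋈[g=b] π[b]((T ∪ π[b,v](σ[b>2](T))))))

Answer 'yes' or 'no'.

E1 subexpression sizes:
  T → 6
  T → 6
  σ[b>2](T) → 5
  π[b,v](σ[b>2](T)) → 5
  (T ∪ π[b,v](σ[b>2](T))) → 11
  π[b]((T ∪ π[b,v](σ[b>2](T)))) → 11
  R → 6
  (π[b]((T ∪ π[b,v](σ[b>2](T)))) ⋈[b=g] R) → 8
E2 subexpression sizes:
  R → 6
  T → 6
  T → 6
  σ[b>2](T) → 5
  π[b,v](σ[b>2](T)) → 5
  (T ∪ π[b,v](σ[b>2](T))) → 11
  π[b]((T ∪ π[b,v](σ[b>2](T)))) → 11
  (R ⋈[g=b] π[b]((T ∪ π[b,v](σ[b>2](T))))) → 8
  π[b,u,w,g]((R ⋈[g=b] π[b]((T ∪ π[b,v](σ[b>2](T)))))) → 8

E1 and E2 produce the same multiset:
b | u | w | g
7 | p | r | 7
7 | p | r | 7
7 | p | r | 7
7 | p | r | 7
7 | p | r | 7
7 | p | r | 7
9 | t | p | 9
9 | t | p | 9

yes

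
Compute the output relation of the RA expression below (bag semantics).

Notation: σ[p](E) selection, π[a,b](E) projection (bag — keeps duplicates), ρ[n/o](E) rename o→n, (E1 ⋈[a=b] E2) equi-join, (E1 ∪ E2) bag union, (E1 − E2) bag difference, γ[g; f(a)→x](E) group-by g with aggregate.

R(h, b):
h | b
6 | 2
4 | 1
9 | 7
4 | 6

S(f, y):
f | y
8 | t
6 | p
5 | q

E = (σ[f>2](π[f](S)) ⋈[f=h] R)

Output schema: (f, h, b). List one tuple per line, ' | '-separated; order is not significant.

Per-node cardinality:
  S → 3
  π[f](S) → 3
  σ[f>2](π[f](S)) → 3
  R → 4
  (σ[f>2](π[f](S)) ⋈[f=h] R) → 1

== RESULT ==
f | h | b
6 | 6 | 2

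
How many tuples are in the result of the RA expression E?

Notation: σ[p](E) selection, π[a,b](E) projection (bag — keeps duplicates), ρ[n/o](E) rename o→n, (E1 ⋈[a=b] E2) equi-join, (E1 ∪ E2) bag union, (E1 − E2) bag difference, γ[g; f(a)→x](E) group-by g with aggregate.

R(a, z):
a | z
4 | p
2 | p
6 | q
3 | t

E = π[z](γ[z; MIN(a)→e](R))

Row counts bottom-up:
  R → 4
  γ[z; MIN(a)→e](R) → 3
  π[z](γ[z; MIN(a)→e](R)) → 3

|E| = 3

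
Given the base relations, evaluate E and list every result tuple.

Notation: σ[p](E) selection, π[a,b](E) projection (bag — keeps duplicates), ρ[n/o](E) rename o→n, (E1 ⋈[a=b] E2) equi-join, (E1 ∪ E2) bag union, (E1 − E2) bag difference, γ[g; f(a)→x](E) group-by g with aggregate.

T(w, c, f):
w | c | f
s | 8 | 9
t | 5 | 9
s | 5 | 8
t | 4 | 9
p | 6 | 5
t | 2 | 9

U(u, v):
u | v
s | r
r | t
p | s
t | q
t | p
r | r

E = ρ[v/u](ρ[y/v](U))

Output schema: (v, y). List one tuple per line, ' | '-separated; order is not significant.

Per-node cardinality:
  U → 6
  ρ[y/v](U) → 6
  ρ[v/u](ρ[y/v](U)) → 6

== RESULT ==
v | y
p | s
r | r
r | t
s | r
t | p
t | q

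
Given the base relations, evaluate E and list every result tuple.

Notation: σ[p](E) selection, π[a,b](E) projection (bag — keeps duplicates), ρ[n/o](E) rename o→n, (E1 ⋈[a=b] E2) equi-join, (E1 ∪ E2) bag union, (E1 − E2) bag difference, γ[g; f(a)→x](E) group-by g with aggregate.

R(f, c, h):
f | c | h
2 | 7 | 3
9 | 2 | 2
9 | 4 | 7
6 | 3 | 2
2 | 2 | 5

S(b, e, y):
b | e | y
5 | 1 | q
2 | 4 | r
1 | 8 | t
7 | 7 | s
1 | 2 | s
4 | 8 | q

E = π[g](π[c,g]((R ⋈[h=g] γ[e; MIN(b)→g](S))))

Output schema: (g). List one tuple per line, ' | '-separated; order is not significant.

Per-node cardinality:
  R → 5
  S → 6
  γ[e; MIN(b)→g](S) → 5
  (R ⋈[h=g] γ[e; MIN(b)→g](S)) → 4
  π[c,g]((R ⋈[h=g] γ[e; MIN(b)→g](S))) → 4
  π[g](π[c,g]((R ⋈[h=g] γ[e; MIN(b)→g](S)))) → 4

== RESULT ==
g
2
2
5
7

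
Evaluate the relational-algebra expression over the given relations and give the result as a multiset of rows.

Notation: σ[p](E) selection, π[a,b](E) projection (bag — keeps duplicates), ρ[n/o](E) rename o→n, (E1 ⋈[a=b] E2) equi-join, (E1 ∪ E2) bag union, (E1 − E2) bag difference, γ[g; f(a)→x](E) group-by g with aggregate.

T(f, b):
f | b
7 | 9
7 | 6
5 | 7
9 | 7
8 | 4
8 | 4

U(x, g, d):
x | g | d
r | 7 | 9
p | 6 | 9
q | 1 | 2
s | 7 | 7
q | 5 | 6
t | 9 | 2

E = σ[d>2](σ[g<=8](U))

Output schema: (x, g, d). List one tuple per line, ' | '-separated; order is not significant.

Subexpression sizes:
  U → 6
  σ[g<=8](U) → 5
  σ[d>2](σ[g<=8](U)) → 4

== RESULT ==
x | g | d
p | 6 | 9
q | 5 | 6
r | 7 | 9
s | 7 | 7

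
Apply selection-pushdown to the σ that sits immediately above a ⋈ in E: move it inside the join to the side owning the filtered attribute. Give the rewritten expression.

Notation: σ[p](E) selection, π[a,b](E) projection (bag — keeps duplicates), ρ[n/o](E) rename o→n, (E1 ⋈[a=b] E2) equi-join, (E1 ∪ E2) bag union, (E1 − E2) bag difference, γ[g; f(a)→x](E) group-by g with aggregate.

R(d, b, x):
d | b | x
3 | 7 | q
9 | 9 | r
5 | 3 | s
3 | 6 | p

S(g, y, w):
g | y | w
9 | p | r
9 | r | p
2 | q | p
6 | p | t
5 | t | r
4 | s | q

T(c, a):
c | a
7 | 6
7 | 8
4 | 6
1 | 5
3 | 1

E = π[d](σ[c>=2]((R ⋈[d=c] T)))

σ filters on c, owned by the right side.
E' = π[d]((R ⋈[d=c] σ[c>=2](T)))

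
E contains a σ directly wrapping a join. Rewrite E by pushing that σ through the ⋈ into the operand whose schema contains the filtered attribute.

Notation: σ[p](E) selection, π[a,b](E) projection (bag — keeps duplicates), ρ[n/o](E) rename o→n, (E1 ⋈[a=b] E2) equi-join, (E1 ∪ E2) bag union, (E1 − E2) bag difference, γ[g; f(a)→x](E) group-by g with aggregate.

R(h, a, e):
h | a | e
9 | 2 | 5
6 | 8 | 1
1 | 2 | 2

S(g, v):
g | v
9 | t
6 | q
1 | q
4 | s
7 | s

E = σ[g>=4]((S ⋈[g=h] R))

σ filters on g, owned by the left side.
E' = (σ[g>=4](S) ⋈[g=h] R)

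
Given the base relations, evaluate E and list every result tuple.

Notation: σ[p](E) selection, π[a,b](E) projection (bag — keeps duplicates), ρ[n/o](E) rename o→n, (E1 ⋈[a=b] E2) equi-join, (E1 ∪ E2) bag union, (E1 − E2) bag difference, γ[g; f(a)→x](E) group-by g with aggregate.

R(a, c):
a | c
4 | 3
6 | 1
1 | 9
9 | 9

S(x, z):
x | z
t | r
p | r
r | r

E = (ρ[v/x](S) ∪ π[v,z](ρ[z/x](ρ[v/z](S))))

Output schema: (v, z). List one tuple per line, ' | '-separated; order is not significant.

Per-node cardinality:
  S → 3
  ρ[v/x](S) → 3
  S → 3
  ρ[v/z](S) → 3
  ρ[z/x](ρ[v/z](S)) → 3
  π[v,z](ρ[z/x](ρ[v/z](S))) → 3
  (ρ[v/x](S) ∪ π[v,z](ρ[z/x](ρ[v/z](S)))) → 6

== RESULT ==
v | z
p | r
r | p
r | r
r | r
r | t
t | r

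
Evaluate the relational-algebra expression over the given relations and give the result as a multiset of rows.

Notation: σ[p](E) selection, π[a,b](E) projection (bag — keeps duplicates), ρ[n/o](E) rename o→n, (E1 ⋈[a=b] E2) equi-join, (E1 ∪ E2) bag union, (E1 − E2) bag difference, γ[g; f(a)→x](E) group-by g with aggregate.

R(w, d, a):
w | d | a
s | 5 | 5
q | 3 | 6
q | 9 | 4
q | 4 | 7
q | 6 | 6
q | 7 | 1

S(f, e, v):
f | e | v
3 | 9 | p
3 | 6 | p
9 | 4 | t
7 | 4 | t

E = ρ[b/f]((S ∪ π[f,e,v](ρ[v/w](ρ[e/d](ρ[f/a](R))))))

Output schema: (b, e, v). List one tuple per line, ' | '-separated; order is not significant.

Per-node cardinality:
  S → 4
  R → 6
  ρ[f/a](R) → 6
  ρ[e/d](ρ[f/a](R)) → 6
  ρ[v/w](ρ[e/d](ρ[f/a](R))) → 6
  π[f,e,v](ρ[v/w](ρ[e/d](ρ[f/a](R)))) → 6
  (S ∪ π[f,e,v](ρ[v/w](ρ[e/d](ρ[f/a](R))))) → 10
  ρ[b/f]((S ∪ π[f,e,v](ρ[v/w](ρ[e/d](ρ[f/a](R)))))) → 10

== RESULT ==
b | e | v
1 | 7 | q
3 | 6 | p
3 | 9 | p
4 | 9 | q
5 | 5 | s
6 | 3 | q
6 | 6 | q
7 | 4 | q
7 | 4 | t
9 | 4 | t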